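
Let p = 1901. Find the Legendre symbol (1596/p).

Pull out 2^2: since 1901 ≡ 5 (mod 8), (2/1901) = -1, so (2/1901)^2 = +1.
Reciprocity: 399 ≡ 3 and 1901 ≡ 1 (mod 4), so (399/1901) = +(1901/399).
Reduce top mod 399: now compute (305/399).
Reciprocity: 305 ≡ 1 and 399 ≡ 3 (mod 4), so (305/399) = +(399/305).
Reduce top mod 305: now compute (94/305).
Pull out 2: since 305 ≡ 1 (mod 8), (2/305) = +1.
Reciprocity: 47 ≡ 3 and 305 ≡ 1 (mod 4), so (47/305) = +(305/47).
Reduce top mod 47: now compute (23/47).
Reciprocity: 23 ≡ 3 and 47 ≡ 3 (mod 4), so (23/47) = −(47/23).
Reduce top mod 23: now compute (1/23).
Reached (1/23) = 1. Collecting the sign flips along the way, the symbol is -1.

-1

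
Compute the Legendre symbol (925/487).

-1

Euler's criterion: (925/487) ≡ 438^243 (mod 487).
438^2 ≡ 453 (mod 487)
438^4 ≡ 182 (mod 487)
438^8 ≡ 8 (mod 487)
438^16 ≡ 64 (mod 487)
438^32 ≡ 200 (mod 487)
438^64 ≡ 66 (mod 487)
438^128 ≡ 460 (mod 487)
438^243 = 438^(128+64+32+16+2+1) ≡ 486 (mod 487).
Result is 486 ≡ −1, so (925/487) = −1.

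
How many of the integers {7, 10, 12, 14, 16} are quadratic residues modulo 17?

1

(7/17) = -1 → non-residue.
(10/17) = -1 → non-residue.
(12/17) = -1 → non-residue.
(14/17) = -1 → non-residue.
(16/17) = +1 → QR.
Total quadratic residues among the 5: 1.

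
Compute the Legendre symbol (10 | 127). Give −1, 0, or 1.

-1

Euler's criterion: (10/127) ≡ 10^63 (mod 127).
10^2 ≡ 100 (mod 127)
10^4 ≡ 94 (mod 127)
10^8 ≡ 73 (mod 127)
10^16 ≡ 122 (mod 127)
10^32 ≡ 25 (mod 127)
10^63 = 10^(32+16+8+4+2+1) ≡ 126 (mod 127).
Result is 126 ≡ −1, so (10/127) = −1.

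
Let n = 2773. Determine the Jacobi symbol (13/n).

1

Reciprocity: 13 ≡ 1 and 2773 ≡ 1 (mod 4), so (13/2773) = +(2773/13).
Reduce top mod 13: now compute (4/13).
Pull out 2^2: since 13 ≡ 5 (mod 8), (2/13) = -1, so (2/13)^2 = +1.
Reached (1/13) = 1. Collecting the sign flips along the way, the symbol is +1.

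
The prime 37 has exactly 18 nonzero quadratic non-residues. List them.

2,5,6,8,13,14,15,17,18,19,20,22,23,24,29,31,32,35

Square k = 1,…,18 (k and 37−k give the same square):
1²=1, 2²=4, 3²=9, 4²=16, 5²=25, 6²=36, 7²≡12, 8²≡27, 9²≡7, 10²≡26, 11²≡10, 12²≡33, 13²≡21, 14²≡11, 15²≡3, 16²≡34, 17²≡30, 18²≡28 (mod 37).
The residues are {1, 3, 4, 7, 9, 10, 11, 12, 16, 21, 25, 26, 27, 28, 30, 33, 34, 36}; the non-residues are the remaining 18 nonzero classes.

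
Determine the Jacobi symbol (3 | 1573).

1

Reciprocity: 3 ≡ 3 and 1573 ≡ 1 (mod 4), so (3/1573) = +(1573/3).
Reduce top mod 3: now compute (1/3).
Reached (1/3) = 1. Collecting the sign flips along the way, the symbol is +1.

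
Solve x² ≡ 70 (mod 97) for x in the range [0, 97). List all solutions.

19, 78

97 ≡ 1 (mod 4), so we find a root by search.
Trying successive values, 19² = 361 ≡ 70 (mod 97). The other root is 97 − 19 = 78.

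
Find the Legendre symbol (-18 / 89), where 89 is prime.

1

First reduce: -18 ≡ 71 (mod 89).
Reciprocity: 71 ≡ 3 and 89 ≡ 1 (mod 4), so (71/89) = +(89/71).
Reduce top mod 71: now compute (18/71).
Pull out 2: since 71 ≡ 7 (mod 8), (2/71) = +1.
Reciprocity: 9 ≡ 1 and 71 ≡ 3 (mod 4), so (9/71) = +(71/9).
Reduce top mod 9: now compute (8/9).
Pull out 2^3: since 9 ≡ 1 (mod 8), (2/9) = +1, so (2/9)^3 = +1.
Reached (1/9) = 1. Collecting the sign flips along the way, the symbol is +1.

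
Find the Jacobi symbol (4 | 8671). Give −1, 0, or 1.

1

Pull out 2^2: since 8671 ≡ 7 (mod 8), (2/8671) = +1, so (2/8671)^2 = +1.
Reached (1/8671) = 1. Collecting the sign flips along the way, the symbol is +1.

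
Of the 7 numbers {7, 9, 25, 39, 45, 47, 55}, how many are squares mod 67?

5

(7/67) = -1 → non-residue.
(9/67) = +1 → QR.
(25/67) = +1 → QR.
(39/67) = +1 → QR.
(45/67) = -1 → non-residue.
(47/67) = +1 → QR.
(55/67) = +1 → QR.
Total quadratic residues among the 7: 5.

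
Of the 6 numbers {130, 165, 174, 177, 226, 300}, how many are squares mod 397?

(130/397) = -1 → non-residue.
(165/397) = -1 → non-residue.
(174/397) = -1 → non-residue.
(177/397) = -1 → non-residue.
(226/397) = +1 → QR.
(300/397) = +1 → QR.
Total quadratic residues among the 6: 2.

2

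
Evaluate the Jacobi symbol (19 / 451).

Reciprocity: 19 ≡ 3 and 451 ≡ 3 (mod 4), so (19/451) = −(451/19).
Reduce top mod 19: now compute (14/19).
Pull out 2: since 19 ≡ 3 (mod 8), (2/19) = -1.
Reciprocity: 7 ≡ 3 and 19 ≡ 3 (mod 4), so (7/19) = −(19/7).
Reduce top mod 7: now compute (5/7).
Reciprocity: 5 ≡ 1 and 7 ≡ 3 (mod 4), so (5/7) = +(7/5).
Reduce top mod 5: now compute (2/5).
Pull out 2: since 5 ≡ 5 (mod 8), (2/5) = -1.
Reached (1/5) = 1. Collecting the sign flips along the way, the symbol is +1.

1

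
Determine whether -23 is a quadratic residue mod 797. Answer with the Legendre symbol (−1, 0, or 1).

-1

First reduce: -23 ≡ 774 (mod 797).
Pull out 2: since 797 ≡ 5 (mod 8), (2/797) = -1.
Reciprocity: 387 ≡ 3 and 797 ≡ 1 (mod 4), so (387/797) = +(797/387).
Reduce top mod 387: now compute (23/387).
Reciprocity: 23 ≡ 3 and 387 ≡ 3 (mod 4), so (23/387) = −(387/23).
Reduce top mod 23: now compute (19/23).
Reciprocity: 19 ≡ 3 and 23 ≡ 3 (mod 4), so (19/23) = −(23/19).
Reduce top mod 19: now compute (4/19).
Pull out 2^2: since 19 ≡ 3 (mod 8), (2/19) = -1, so (2/19)^2 = +1.
Reached (1/19) = 1. Collecting the sign flips along the way, the symbol is -1.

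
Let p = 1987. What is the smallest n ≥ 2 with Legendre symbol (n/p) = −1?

2

(2/1987) = −1, so 2 is the smallest positive non-residue mod 1987.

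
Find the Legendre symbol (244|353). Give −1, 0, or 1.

1

Euler's criterion: (244/353) ≡ 244^176 (mod 353).
244^2 ≡ 232 (mod 353)
244^4 ≡ 168 (mod 353)
244^8 ≡ 337 (mod 353)
244^16 ≡ 256 (mod 353)
244^32 ≡ 231 (mod 353)
244^64 ≡ 58 (mod 353)
244^128 ≡ 187 (mod 353)
244^176 = 244^(128+32+16) ≡ 1 (mod 353).
Result is 1, so (244/353) = 1.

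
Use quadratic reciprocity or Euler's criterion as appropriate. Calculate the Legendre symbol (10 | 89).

Pull out 2: since 89 ≡ 1 (mod 8), (2/89) = +1.
Reciprocity: 5 ≡ 1 and 89 ≡ 1 (mod 4), so (5/89) = +(89/5).
Reduce top mod 5: now compute (4/5).
Pull out 2^2: since 5 ≡ 5 (mod 8), (2/5) = -1, so (2/5)^2 = +1.
Reached (1/5) = 1. Collecting the sign flips along the way, the symbol is +1.

1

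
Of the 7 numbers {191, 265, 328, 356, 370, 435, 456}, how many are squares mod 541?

2

(191/541) = -1 → non-residue.
(265/541) = +1 → QR.
(328/541) = -1 → non-residue.
(356/541) = -1 → non-residue.
(370/541) = +1 → QR.
(435/541) = -1 → non-residue.
(456/541) = -1 → non-residue.
Total quadratic residues among the 7: 2.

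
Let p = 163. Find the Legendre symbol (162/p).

-1

Euler's criterion: (162/163) ≡ 162^81 (mod 163).
162^2 ≡ 1 (mod 163)
162^4 ≡ 1 (mod 163)
162^8 ≡ 1 (mod 163)
162^16 ≡ 1 (mod 163)
162^32 ≡ 1 (mod 163)
162^64 ≡ 1 (mod 163)
162^81 = 162^(64+16+1) ≡ 162 (mod 163).
Result is 162 ≡ −1, so (162/163) = −1.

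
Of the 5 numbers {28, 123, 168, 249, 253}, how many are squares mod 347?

(28/347) = -1 → non-residue.
(123/347) = -1 → non-residue.
(168/347) = +1 → QR.
(249/347) = +1 → QR.
(253/347) = -1 → non-residue.
Total quadratic residues among the 5: 2.

2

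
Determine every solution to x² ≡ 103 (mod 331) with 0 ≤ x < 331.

161, 170

Since 331 ≡ 3 (mod 4), a square root of 103 is 103^((331+1)/4) = 103^83 mod 331.
Repeated squaring: 103^2≡17, 103^4≡289, 103^8≡109, 103^16≡296, 103^32≡232, 103^64≡202 (mod 331).
103^83 = 103^(64+16+2+1) ≡ 161 (mod 331).
Check: 161² = 25921 ≡ 103 (mod 331). The two roots are 161 and 170.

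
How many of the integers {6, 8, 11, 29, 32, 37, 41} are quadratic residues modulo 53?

4

(6/53) = +1 → QR.
(8/53) = -1 → non-residue.
(11/53) = +1 → QR.
(29/53) = +1 → QR.
(32/53) = -1 → non-residue.
(37/53) = +1 → QR.
(41/53) = -1 → non-residue.
Total quadratic residues among the 7: 4.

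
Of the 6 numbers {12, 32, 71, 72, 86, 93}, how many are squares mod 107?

2

(12/107) = +1 → QR.
(32/107) = -1 → non-residue.
(71/107) = -1 → non-residue.
(72/107) = -1 → non-residue.
(86/107) = +1 → QR.
(93/107) = -1 → non-residue.
Total quadratic residues among the 6: 2.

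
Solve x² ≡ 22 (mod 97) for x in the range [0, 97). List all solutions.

33, 64

97 ≡ 1 (mod 4), so we find a root by search.
Trying successive values, 33² = 1089 ≡ 22 (mod 97). The other root is 97 − 33 = 64.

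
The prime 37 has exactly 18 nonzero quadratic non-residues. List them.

2,5,6,8,13,14,15,17,18,19,20,22,23,24,29,31,32,35

Square k = 1,…,18 (k and 37−k give the same square):
1²=1, 2²=4, 3²=9, 4²=16, 5²=25, 6²=36, 7²≡12, 8²≡27, 9²≡7, 10²≡26, 11²≡10, 12²≡33, 13²≡21, 14²≡11, 15²≡3, 16²≡34, 17²≡30, 18²≡28 (mod 37).
The residues are {1, 3, 4, 7, 9, 10, 11, 12, 16, 21, 25, 26, 27, 28, 30, 33, 34, 36}; the non-residues are the remaining 18 nonzero classes.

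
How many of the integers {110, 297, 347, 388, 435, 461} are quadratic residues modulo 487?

(110/487) = +1 → QR.
(297/487) = +1 → QR.
(347/487) = -1 → non-residue.
(388/487) = +1 → QR.
(435/487) = +1 → QR.
(461/487) = +1 → QR.
Total quadratic residues among the 6: 5.

5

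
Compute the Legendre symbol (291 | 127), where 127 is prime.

1

Euler's criterion: (291/127) ≡ 37^63 (mod 127).
37^2 ≡ 99 (mod 127)
37^4 ≡ 22 (mod 127)
37^8 ≡ 103 (mod 127)
37^16 ≡ 68 (mod 127)
37^32 ≡ 52 (mod 127)
37^63 = 37^(32+16+8+4+2+1) ≡ 1 (mod 127).
Result is 1, so (291/127) = 1.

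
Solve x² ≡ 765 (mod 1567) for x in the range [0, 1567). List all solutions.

Since 1567 ≡ 3 (mod 4), a square root of 765 is 765^((1567+1)/4) = 765^392 mod 1567.
Repeated squaring: 765^2≡734, 765^4≡1275, 765^8≡646, 765^16≡494, 765^32≡1151, 765^64≡686, 765^128≡496, 765^256≡1564 (mod 1567).
765^392 = 765^(256+128+8) ≡ 890 (mod 1567).
Check: 890² = 792100 ≡ 765 (mod 1567). The two roots are 677 and 890.

677, 890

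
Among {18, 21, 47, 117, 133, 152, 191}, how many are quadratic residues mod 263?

3

(18/263) = +1 → QR.
(21/263) = -1 → non-residue.
(47/263) = -1 → non-residue.
(117/263) = +1 → QR.
(133/263) = +1 → QR.
(152/263) = -1 → non-residue.
(191/263) = -1 → non-residue.
Total quadratic residues among the 7: 3.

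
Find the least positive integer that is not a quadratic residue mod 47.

(2/47) = +1, so 2 is a residue.
(3/47) = +1, so 3 is a residue.
(4/47) = +1, so 4 is a residue.
(5/47) = −1, so 5 is the smallest positive non-residue mod 47.

5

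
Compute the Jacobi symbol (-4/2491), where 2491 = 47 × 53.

-1

First reduce: -4 ≡ 2487 (mod 2491).
Reciprocity: 2487 ≡ 3 and 2491 ≡ 3 (mod 4), so (2487/2491) = −(2491/2487).
Reduce top mod 2487: now compute (4/2487).
Pull out 2^2: since 2487 ≡ 7 (mod 8), (2/2487) = +1, so (2/2487)^2 = +1.
Reached (1/2487) = 1. Collecting the sign flips along the way, the symbol is -1.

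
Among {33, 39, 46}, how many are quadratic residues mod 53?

(33/53) = -1 → non-residue.
(39/53) = -1 → non-residue.
(46/53) = +1 → QR.
Total quadratic residues among the 3: 1.

1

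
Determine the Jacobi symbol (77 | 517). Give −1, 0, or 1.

0

Reciprocity: 77 ≡ 1 and 517 ≡ 1 (mod 4), so (77/517) = +(517/77).
Reduce top mod 77: now compute (55/77).
Reciprocity: 55 ≡ 3 and 77 ≡ 1 (mod 4), so (55/77) = +(77/55).
Reduce top mod 55: now compute (22/55).
Pull out 2: since 55 ≡ 7 (mod 8), (2/55) = +1.
Reciprocity: 11 ≡ 3 and 55 ≡ 3 (mod 4), so (11/55) = −(55/11).
Reduce top mod 11: now compute (0/11).
Top reduces to 0: gcd > 1, so the symbol is 0.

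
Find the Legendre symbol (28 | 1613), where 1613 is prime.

Pull out 2^2: since 1613 ≡ 5 (mod 8), (2/1613) = -1, so (2/1613)^2 = +1.
Reciprocity: 7 ≡ 3 and 1613 ≡ 1 (mod 4), so (7/1613) = +(1613/7).
Reduce top mod 7: now compute (3/7).
Reciprocity: 3 ≡ 3 and 7 ≡ 3 (mod 4), so (3/7) = −(7/3).
Reduce top mod 3: now compute (1/3).
Reached (1/3) = 1. Collecting the sign flips along the way, the symbol is -1.

-1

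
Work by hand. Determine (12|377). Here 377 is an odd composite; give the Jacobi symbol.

-1

Pull out 2^2: since 377 ≡ 1 (mod 8), (2/377) = +1, so (2/377)^2 = +1.
Reciprocity: 3 ≡ 3 and 377 ≡ 1 (mod 4), so (3/377) = +(377/3).
Reduce top mod 3: now compute (2/3).
Pull out 2: since 3 ≡ 3 (mod 8), (2/3) = -1.
Reached (1/3) = 1. Collecting the sign flips along the way, the symbol is -1.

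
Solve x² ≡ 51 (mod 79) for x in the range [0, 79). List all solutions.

Since 79 ≡ 3 (mod 4), a square root of 51 is 51^((79+1)/4) = 51^20 mod 79.
Repeated squaring: 51^2≡73, 51^4≡36, 51^8≡32, 51^16≡76 (mod 79).
51^20 = 51^(16+4) ≡ 50 (mod 79).
Check: 50² = 2500 ≡ 51 (mod 79). The two roots are 29 and 50.

29, 50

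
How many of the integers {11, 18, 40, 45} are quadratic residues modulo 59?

1

(11/59) = -1 → non-residue.
(18/59) = -1 → non-residue.
(40/59) = -1 → non-residue.
(45/59) = +1 → QR.
Total quadratic residues among the 4: 1.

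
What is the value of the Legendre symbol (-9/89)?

1

Euler's criterion: (-9/89) ≡ 80^44 (mod 89).
80^2 ≡ 81 (mod 89)
80^4 ≡ 64 (mod 89)
80^8 ≡ 2 (mod 89)
80^16 ≡ 4 (mod 89)
80^32 ≡ 16 (mod 89)
80^44 = 80^(32+8+4) ≡ 1 (mod 89).
Result is 1, so (-9/89) = 1.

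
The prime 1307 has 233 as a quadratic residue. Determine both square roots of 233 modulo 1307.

Since 1307 ≡ 3 (mod 4), a square root of 233 is 233^((1307+1)/4) = 233^327 mod 1307.
Repeated squaring: 233^2≡702, 233^4≡65, 233^8≡304, 233^16≡926, 233^32≡84, 233^64≡521, 233^128≡892, 233^256≡1008 (mod 1307).
233^327 = 233^(256+64+4+2+1) ≡ 369 (mod 1307).
Check: 369² = 136161 ≡ 233 (mod 1307). The two roots are 369 and 938.

369, 938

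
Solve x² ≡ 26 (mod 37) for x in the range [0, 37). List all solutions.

10, 27

37 ≡ 1 (mod 4), so we find a root by search.
Trying successive values, 10² = 100 ≡ 26 (mod 37). The other root is 37 − 10 = 27.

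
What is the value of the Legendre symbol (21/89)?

1

Euler's criterion: (21/89) ≡ 21^44 (mod 89).
21^2 ≡ 85 (mod 89)
21^4 ≡ 16 (mod 89)
21^8 ≡ 78 (mod 89)
21^16 ≡ 32 (mod 89)
21^32 ≡ 45 (mod 89)
21^44 = 21^(32+8+4) ≡ 1 (mod 89).
Result is 1, so (21/89) = 1.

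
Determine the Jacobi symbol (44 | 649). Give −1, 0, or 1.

0

Pull out 2^2: since 649 ≡ 1 (mod 8), (2/649) = +1, so (2/649)^2 = +1.
Reciprocity: 11 ≡ 3 and 649 ≡ 1 (mod 4), so (11/649) = +(649/11).
Reduce top mod 11: now compute (0/11).
Top reduces to 0: gcd > 1, so the symbol is 0.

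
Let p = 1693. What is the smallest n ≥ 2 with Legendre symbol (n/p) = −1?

2

(2/1693) = −1, so 2 is the smallest positive non-residue mod 1693.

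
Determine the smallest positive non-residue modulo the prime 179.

(2/179) = −1, so 2 is the smallest positive non-residue mod 179.

2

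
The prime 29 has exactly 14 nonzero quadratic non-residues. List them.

2 3 8 10 11 12 14 15 17 18 19 21 26 27

Square k = 1,…,14 (k and 29−k give the same square):
1²=1, 2²=4, 3²=9, 4²=16, 5²=25, 6²≡7, 7²≡20, 8²≡6, 9²≡23, 10²≡13, 11²≡5, 12²≡28, 13²≡24, 14²≡22 (mod 29).
The residues are {1, 4, 5, 6, 7, 9, 13, 16, 20, 22, 23, 24, 25, 28}; the non-residues are the remaining 14 nonzero classes.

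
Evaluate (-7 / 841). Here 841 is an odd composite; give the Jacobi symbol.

1

First reduce: -7 ≡ 834 (mod 841).
Pull out 2: since 841 ≡ 1 (mod 8), (2/841) = +1.
Reciprocity: 417 ≡ 1 and 841 ≡ 1 (mod 4), so (417/841) = +(841/417).
Reduce top mod 417: now compute (7/417).
Reciprocity: 7 ≡ 3 and 417 ≡ 1 (mod 4), so (7/417) = +(417/7).
Reduce top mod 7: now compute (4/7).
Pull out 2^2: since 7 ≡ 7 (mod 8), (2/7) = +1, so (2/7)^2 = +1.
Reached (1/7) = 1. Collecting the sign flips along the way, the symbol is +1.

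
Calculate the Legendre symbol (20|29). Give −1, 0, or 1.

Euler's criterion: (20/29) ≡ 20^14 (mod 29).
20^2 ≡ 23 (mod 29)
20^4 ≡ 7 (mod 29)
20^8 ≡ 20 (mod 29)
20^14 = 20^(8+4+2) ≡ 1 (mod 29).
Result is 1, so (20/29) = 1.

1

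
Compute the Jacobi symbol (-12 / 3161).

First reduce: -12 ≡ 3149 (mod 3161).
Reciprocity: 3149 ≡ 1 and 3161 ≡ 1 (mod 4), so (3149/3161) = +(3161/3149).
Reduce top mod 3149: now compute (12/3149).
Pull out 2^2: since 3149 ≡ 5 (mod 8), (2/3149) = -1, so (2/3149)^2 = +1.
Reciprocity: 3 ≡ 3 and 3149 ≡ 1 (mod 4), so (3/3149) = +(3149/3).
Reduce top mod 3: now compute (2/3).
Pull out 2: since 3 ≡ 3 (mod 8), (2/3) = -1.
Reached (1/3) = 1. Collecting the sign flips along the way, the symbol is -1.

-1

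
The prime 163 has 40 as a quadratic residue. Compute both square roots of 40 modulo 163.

23, 140

Since 163 ≡ 3 (mod 4), a square root of 40 is 40^((163+1)/4) = 40^41 mod 163.
Repeated squaring: 40^2≡133, 40^4≡85, 40^8≡53, 40^16≡38, 40^32≡140 (mod 163).
40^41 = 40^(32+8+1) ≡ 140 (mod 163).
Check: 140² = 19600 ≡ 40 (mod 163). The two roots are 23 and 140.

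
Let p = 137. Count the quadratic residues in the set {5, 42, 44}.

1

(5/137) = -1 → non-residue.
(42/137) = -1 → non-residue.
(44/137) = +1 → QR.
Total quadratic residues among the 3: 1.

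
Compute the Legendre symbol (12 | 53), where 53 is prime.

Euler's criterion: (12/53) ≡ 12^26 (mod 53).
12^2 ≡ 38 (mod 53)
12^4 ≡ 13 (mod 53)
12^8 ≡ 10 (mod 53)
12^16 ≡ 47 (mod 53)
12^26 = 12^(16+8+2) ≡ 52 (mod 53).
Result is 52 ≡ −1, so (12/53) = −1.

-1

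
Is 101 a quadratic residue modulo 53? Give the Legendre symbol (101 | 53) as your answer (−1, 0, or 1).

-1

First reduce: 101 ≡ 48 (mod 53).
Pull out 2^4: since 53 ≡ 5 (mod 8), (2/53) = -1, so (2/53)^4 = +1.
Reciprocity: 3 ≡ 3 and 53 ≡ 1 (mod 4), so (3/53) = +(53/3).
Reduce top mod 3: now compute (2/3).
Pull out 2: since 3 ≡ 3 (mod 8), (2/3) = -1.
Reached (1/3) = 1. Collecting the sign flips along the way, the symbol is -1.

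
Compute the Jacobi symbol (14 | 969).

Pull out 2: since 969 ≡ 1 (mod 8), (2/969) = +1.
Reciprocity: 7 ≡ 3 and 969 ≡ 1 (mod 4), so (7/969) = +(969/7).
Reduce top mod 7: now compute (3/7).
Reciprocity: 3 ≡ 3 and 7 ≡ 3 (mod 4), so (3/7) = −(7/3).
Reduce top mod 3: now compute (1/3).
Reached (1/3) = 1. Collecting the sign flips along the way, the symbol is -1.

-1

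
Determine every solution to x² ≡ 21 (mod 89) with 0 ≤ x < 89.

33, 56

89 ≡ 1 (mod 4), so we find a root by search.
Trying successive values, 33² = 1089 ≡ 21 (mod 89). The other root is 89 − 33 = 56.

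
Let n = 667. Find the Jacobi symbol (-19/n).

-1

First reduce: -19 ≡ 648 (mod 667).
Pull out 2^3: since 667 ≡ 3 (mod 8), (2/667) = -1, so (2/667)^3 = -1.
Reciprocity: 81 ≡ 1 and 667 ≡ 3 (mod 4), so (81/667) = +(667/81).
Reduce top mod 81: now compute (19/81).
Reciprocity: 19 ≡ 3 and 81 ≡ 1 (mod 4), so (19/81) = +(81/19).
Reduce top mod 19: now compute (5/19).
Reciprocity: 5 ≡ 1 and 19 ≡ 3 (mod 4), so (5/19) = +(19/5).
Reduce top mod 5: now compute (4/5).
Pull out 2^2: since 5 ≡ 5 (mod 8), (2/5) = -1, so (2/5)^2 = +1.
Reached (1/5) = 1. Collecting the sign flips along the way, the symbol is -1.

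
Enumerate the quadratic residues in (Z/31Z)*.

Square k = 1,…,15 (k and 31−k give the same square):
1²=1, 2²=4, 3²=9, 4²=16, 5²=25, 6²≡5, 7²≡18, 8²≡2, 9²≡19, 10²≡7, 11²≡28, 12²≡20, 13²≡14, 14²≡10, 15²≡8 (mod 31).
So the quadratic residues mod 31 are {1, 2, 4, 5, 7, 8, 9, 10, 14, 16, 18, 19, 20, 25, 28}.

1 2 4 5 7 8 9 10 14 16 18 19 20 25 28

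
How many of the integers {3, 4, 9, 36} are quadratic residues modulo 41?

(3/41) = -1 → non-residue.
(4/41) = +1 → QR.
(9/41) = +1 → QR.
(36/41) = +1 → QR.
Total quadratic residues among the 4: 3.

3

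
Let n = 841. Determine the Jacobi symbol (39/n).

1

Reciprocity: 39 ≡ 3 and 841 ≡ 1 (mod 4), so (39/841) = +(841/39).
Reduce top mod 39: now compute (22/39).
Pull out 2: since 39 ≡ 7 (mod 8), (2/39) = +1.
Reciprocity: 11 ≡ 3 and 39 ≡ 3 (mod 4), so (11/39) = −(39/11).
Reduce top mod 11: now compute (6/11).
Pull out 2: since 11 ≡ 3 (mod 8), (2/11) = -1.
Reciprocity: 3 ≡ 3 and 11 ≡ 3 (mod 4), so (3/11) = −(11/3).
Reduce top mod 3: now compute (2/3).
Pull out 2: since 3 ≡ 3 (mod 8), (2/3) = -1.
Reached (1/3) = 1. Collecting the sign flips along the way, the symbol is +1.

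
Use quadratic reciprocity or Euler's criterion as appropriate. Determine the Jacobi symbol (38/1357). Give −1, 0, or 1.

Pull out 2: since 1357 ≡ 5 (mod 8), (2/1357) = -1.
Reciprocity: 19 ≡ 3 and 1357 ≡ 1 (mod 4), so (19/1357) = +(1357/19).
Reduce top mod 19: now compute (8/19).
Pull out 2^3: since 19 ≡ 3 (mod 8), (2/19) = -1, so (2/19)^3 = -1.
Reached (1/19) = 1. Collecting the sign flips along the way, the symbol is +1.

1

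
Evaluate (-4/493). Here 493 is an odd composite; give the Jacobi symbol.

1

First reduce: -4 ≡ 489 (mod 493).
Reciprocity: 489 ≡ 1 and 493 ≡ 1 (mod 4), so (489/493) = +(493/489).
Reduce top mod 489: now compute (4/489).
Pull out 2^2: since 489 ≡ 1 (mod 8), (2/489) = +1, so (2/489)^2 = +1.
Reached (1/489) = 1. Collecting the sign flips along the way, the symbol is +1.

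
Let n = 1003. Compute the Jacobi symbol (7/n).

Reciprocity: 7 ≡ 3 and 1003 ≡ 3 (mod 4), so (7/1003) = −(1003/7).
Reduce top mod 7: now compute (2/7).
Pull out 2: since 7 ≡ 7 (mod 8), (2/7) = +1.
Reached (1/7) = 1. Collecting the sign flips along the way, the symbol is -1.

-1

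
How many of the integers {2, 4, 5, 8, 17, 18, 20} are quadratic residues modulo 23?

4

(2/23) = +1 → QR.
(4/23) = +1 → QR.
(5/23) = -1 → non-residue.
(8/23) = +1 → QR.
(17/23) = -1 → non-residue.
(18/23) = +1 → QR.
(20/23) = -1 → non-residue.
Total quadratic residues among the 7: 4.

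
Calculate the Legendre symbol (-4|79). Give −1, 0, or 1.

First reduce: -4 ≡ 75 (mod 79).
Reciprocity: 75 ≡ 3 and 79 ≡ 3 (mod 4), so (75/79) = −(79/75).
Reduce top mod 75: now compute (4/75).
Pull out 2^2: since 75 ≡ 3 (mod 8), (2/75) = -1, so (2/75)^2 = +1.
Reached (1/75) = 1. Collecting the sign flips along the way, the symbol is -1.

-1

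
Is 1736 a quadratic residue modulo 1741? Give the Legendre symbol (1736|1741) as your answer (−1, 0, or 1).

Pull out 2^3: since 1741 ≡ 5 (mod 8), (2/1741) = -1, so (2/1741)^3 = -1.
Reciprocity: 217 ≡ 1 and 1741 ≡ 1 (mod 4), so (217/1741) = +(1741/217).
Reduce top mod 217: now compute (5/217).
Reciprocity: 5 ≡ 1 and 217 ≡ 1 (mod 4), so (5/217) = +(217/5).
Reduce top mod 5: now compute (2/5).
Pull out 2: since 5 ≡ 5 (mod 8), (2/5) = -1.
Reached (1/5) = 1. Collecting the sign flips along the way, the symbol is +1.

1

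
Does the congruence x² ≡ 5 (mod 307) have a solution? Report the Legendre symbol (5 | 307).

Reciprocity: 5 ≡ 1 and 307 ≡ 3 (mod 4), so (5/307) = +(307/5).
Reduce top mod 5: now compute (2/5).
Pull out 2: since 5 ≡ 5 (mod 8), (2/5) = -1.
Reached (1/5) = 1. Collecting the sign flips along the way, the symbol is -1.

-1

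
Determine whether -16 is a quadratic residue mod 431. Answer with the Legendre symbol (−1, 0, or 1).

-1

Euler's criterion: (-16/431) ≡ 415^215 (mod 431).
415^2 ≡ 256 (mod 431)
415^4 ≡ 24 (mod 431)
415^8 ≡ 145 (mod 431)
415^16 ≡ 337 (mod 431)
415^32 ≡ 216 (mod 431)
415^64 ≡ 108 (mod 431)
415^128 ≡ 27 (mod 431)
415^215 = 415^(128+64+16+4+2+1) ≡ 430 (mod 431).
Result is 430 ≡ −1, so (-16/431) = −1.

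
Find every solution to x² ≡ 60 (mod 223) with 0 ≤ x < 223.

Since 223 ≡ 3 (mod 4), a square root of 60 is 60^((223+1)/4) = 60^56 mod 223.
Repeated squaring: 60^2≡32, 60^4≡132, 60^8≡30, 60^16≡8, 60^32≡64 (mod 223).
60^56 = 60^(32+16+8) ≡ 196 (mod 223).
Check: 196² = 38416 ≡ 60 (mod 223). The two roots are 27 and 196.

27, 196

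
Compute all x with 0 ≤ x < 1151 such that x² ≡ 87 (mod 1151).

Since 1151 ≡ 3 (mod 4), a square root of 87 is 87^((1151+1)/4) = 87^288 mod 1151.
Repeated squaring: 87^2≡663, 87^4≡1038, 87^8≡108, 87^16≡154, 87^32≡696, 87^64≡996, 87^128≡1005, 87^256≡598 (mod 1151).
87^288 = 87^(256+32) ≡ 697 (mod 1151).
Check: 697² = 485809 ≡ 87 (mod 1151). The two roots are 454 and 697.

454, 697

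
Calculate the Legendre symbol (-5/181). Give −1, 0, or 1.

1

First reduce: -5 ≡ 176 (mod 181).
Pull out 2^4: since 181 ≡ 5 (mod 8), (2/181) = -1, so (2/181)^4 = +1.
Reciprocity: 11 ≡ 3 and 181 ≡ 1 (mod 4), so (11/181) = +(181/11).
Reduce top mod 11: now compute (5/11).
Reciprocity: 5 ≡ 1 and 11 ≡ 3 (mod 4), so (5/11) = +(11/5).
Reduce top mod 5: now compute (1/5).
Reached (1/5) = 1. Collecting the sign flips along the way, the symbol is +1.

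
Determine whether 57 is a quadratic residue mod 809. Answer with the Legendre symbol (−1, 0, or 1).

Euler's criterion: (57/809) ≡ 57^404 (mod 809).
57^2 ≡ 13 (mod 809)
57^4 ≡ 169 (mod 809)
57^8 ≡ 246 (mod 809)
57^16 ≡ 650 (mod 809)
57^32 ≡ 202 (mod 809)
57^64 ≡ 354 (mod 809)
57^128 ≡ 730 (mod 809)
57^256 ≡ 578 (mod 809)
57^404 = 57^(256+128+16+4) ≡ 808 (mod 809).
Result is 808 ≡ −1, so (57/809) = −1.

-1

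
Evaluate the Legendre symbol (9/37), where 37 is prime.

Reciprocity: 9 ≡ 1 and 37 ≡ 1 (mod 4), so (9/37) = +(37/9).
Reduce top mod 9: now compute (1/9).
Reached (1/9) = 1. Collecting the sign flips along the way, the symbol is +1.

1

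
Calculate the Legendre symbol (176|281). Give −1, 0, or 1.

Pull out 2^4: since 281 ≡ 1 (mod 8), (2/281) = +1, so (2/281)^4 = +1.
Reciprocity: 11 ≡ 3 and 281 ≡ 1 (mod 4), so (11/281) = +(281/11).
Reduce top mod 11: now compute (6/11).
Pull out 2: since 11 ≡ 3 (mod 8), (2/11) = -1.
Reciprocity: 3 ≡ 3 and 11 ≡ 3 (mod 4), so (3/11) = −(11/3).
Reduce top mod 3: now compute (2/3).
Pull out 2: since 3 ≡ 3 (mod 8), (2/3) = -1.
Reached (1/3) = 1. Collecting the sign flips along the way, the symbol is -1.

-1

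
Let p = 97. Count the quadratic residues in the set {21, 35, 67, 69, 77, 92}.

1

(21/97) = -1 → non-residue.
(35/97) = +1 → QR.
(67/97) = -1 → non-residue.
(69/97) = -1 → non-residue.
(77/97) = -1 → non-residue.
(92/97) = -1 → non-residue.
Total quadratic residues among the 6: 1.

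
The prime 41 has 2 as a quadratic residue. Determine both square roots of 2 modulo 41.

17, 24

41 ≡ 1 (mod 4), so we find a root by search.
Trying successive values, 17² = 289 ≡ 2 (mod 41). The other root is 41 − 17 = 24.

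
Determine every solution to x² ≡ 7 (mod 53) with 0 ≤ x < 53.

53 ≡ 1 (mod 4), so we find a root by search.
Trying successive values, 22² = 484 ≡ 7 (mod 53). The other root is 53 − 22 = 31.

22, 31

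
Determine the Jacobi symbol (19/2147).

Reciprocity: 19 ≡ 3 and 2147 ≡ 3 (mod 4), so (19/2147) = −(2147/19).
Reduce top mod 19: now compute (0/19).
Top reduces to 0: gcd > 1, so the symbol is 0.

0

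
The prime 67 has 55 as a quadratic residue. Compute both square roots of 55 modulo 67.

Since 67 ≡ 3 (mod 4), a square root of 55 is 55^((67+1)/4) = 55^17 mod 67.
Repeated squaring: 55^2≡10, 55^4≡33, 55^8≡17, 55^16≡21 (mod 67).
55^17 = 55^(16+1) ≡ 16 (mod 67).
Check: 16² = 256 ≡ 55 (mod 67). The two roots are 16 and 51.

16, 51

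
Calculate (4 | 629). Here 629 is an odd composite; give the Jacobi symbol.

1

Pull out 2^2: since 629 ≡ 5 (mod 8), (2/629) = -1, so (2/629)^2 = +1.
Reached (1/629) = 1. Collecting the sign flips along the way, the symbol is +1.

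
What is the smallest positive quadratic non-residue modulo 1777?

(2/1777) = +1, so 2 is a residue.
(3/1777) = +1, so 3 is a residue.
(4/1777) = +1, so 4 is a residue.
(5/1777) = −1, so 5 is the smallest positive non-residue mod 1777.

5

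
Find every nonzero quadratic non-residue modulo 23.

5, 7, 10, 11, 14, 15, 17, 19, 20, 21, 22

Square k = 1,…,11 (k and 23−k give the same square):
1²=1, 2²=4, 3²=9, 4²=16, 5²≡2, 6²≡13, 7²≡3, 8²≡18, 9²≡12, 10²≡8, 11²≡6 (mod 23).
The residues are {1, 2, 3, 4, 6, 8, 9, 12, 13, 16, 18}; the non-residues are the remaining 11 nonzero classes.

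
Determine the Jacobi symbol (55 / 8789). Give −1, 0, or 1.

Reciprocity: 55 ≡ 3 and 8789 ≡ 1 (mod 4), so (55/8789) = +(8789/55).
Reduce top mod 55: now compute (44/55).
Pull out 2^2: since 55 ≡ 7 (mod 8), (2/55) = +1, so (2/55)^2 = +1.
Reciprocity: 11 ≡ 3 and 55 ≡ 3 (mod 4), so (11/55) = −(55/11).
Reduce top mod 11: now compute (0/11).
Top reduces to 0: gcd > 1, so the symbol is 0.

0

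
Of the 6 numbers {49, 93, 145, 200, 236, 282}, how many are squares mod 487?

3

(49/487) = +1 → QR.
(93/487) = -1 → non-residue.
(145/487) = -1 → non-residue.
(200/487) = +1 → QR.
(236/487) = -1 → non-residue.
(282/487) = +1 → QR.
Total quadratic residues among the 6: 3.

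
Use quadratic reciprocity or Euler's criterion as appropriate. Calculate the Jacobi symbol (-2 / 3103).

-1

First reduce: -2 ≡ 3101 (mod 3103).
Reciprocity: 3101 ≡ 1 and 3103 ≡ 3 (mod 4), so (3101/3103) = +(3103/3101).
Reduce top mod 3101: now compute (2/3101).
Pull out 2: since 3101 ≡ 5 (mod 8), (2/3101) = -1.
Reached (1/3101) = 1. Collecting the sign flips along the way, the symbol is -1.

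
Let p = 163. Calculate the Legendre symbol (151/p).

Reciprocity: 151 ≡ 3 and 163 ≡ 3 (mod 4), so (151/163) = −(163/151).
Reduce top mod 151: now compute (12/151).
Pull out 2^2: since 151 ≡ 7 (mod 8), (2/151) = +1, so (2/151)^2 = +1.
Reciprocity: 3 ≡ 3 and 151 ≡ 3 (mod 4), so (3/151) = −(151/3).
Reduce top mod 3: now compute (1/3).
Reached (1/3) = 1. Collecting the sign flips along the way, the symbol is +1.

1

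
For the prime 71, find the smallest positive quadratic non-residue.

(2/71) = +1, so 2 is a residue.
(3/71) = +1, so 3 is a residue.
(4/71) = +1, so 4 is a residue.
(5/71) = +1, so 5 is a residue.
(6/71) = +1, so 6 is a residue.
(7/71) = −1, so 7 is the smallest positive non-residue mod 71.

7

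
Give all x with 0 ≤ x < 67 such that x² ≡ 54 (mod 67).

11, 56

Since 67 ≡ 3 (mod 4), a square root of 54 is 54^((67+1)/4) = 54^17 mod 67.
Repeated squaring: 54^2≡35, 54^4≡19, 54^8≡26, 54^16≡6 (mod 67).
54^17 = 54^(16+1) ≡ 56 (mod 67).
Check: 56² = 3136 ≡ 54 (mod 67). The two roots are 11 and 56.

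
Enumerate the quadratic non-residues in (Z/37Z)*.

Square k = 1,…,18 (k and 37−k give the same square):
1²=1, 2²=4, 3²=9, 4²=16, 5²=25, 6²=36, 7²≡12, 8²≡27, 9²≡7, 10²≡26, 11²≡10, 12²≡33, 13²≡21, 14²≡11, 15²≡3, 16²≡34, 17²≡30, 18²≡28 (mod 37).
The residues are {1, 3, 4, 7, 9, 10, 11, 12, 16, 21, 25, 26, 27, 28, 30, 33, 34, 36}; the non-residues are the remaining 18 nonzero classes.

2 5 6 8 13 14 15 17 18 19 20 22 23 24 29 31 32 35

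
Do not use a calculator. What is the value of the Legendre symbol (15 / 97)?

-1

Euler's criterion: (15/97) ≡ 15^48 (mod 97).
15^2 ≡ 31 (mod 97)
15^4 ≡ 88 (mod 97)
15^8 ≡ 81 (mod 97)
15^16 ≡ 62 (mod 97)
15^32 ≡ 61 (mod 97)
15^48 = 15^(32+16) ≡ 96 (mod 97).
Result is 96 ≡ −1, so (15/97) = −1.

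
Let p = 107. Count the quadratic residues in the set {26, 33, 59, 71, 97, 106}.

(26/107) = -1 → non-residue.
(33/107) = +1 → QR.
(59/107) = -1 → non-residue.
(71/107) = -1 → non-residue.
(97/107) = -1 → non-residue.
(106/107) = -1 → non-residue.
Total quadratic residues among the 6: 1.

1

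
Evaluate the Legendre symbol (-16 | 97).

1

First reduce: -16 ≡ 81 (mod 97).
Reciprocity: 81 ≡ 1 and 97 ≡ 1 (mod 4), so (81/97) = +(97/81).
Reduce top mod 81: now compute (16/81).
Pull out 2^4: since 81 ≡ 1 (mod 8), (2/81) = +1, so (2/81)^4 = +1.
Reached (1/81) = 1. Collecting the sign flips along the way, the symbol is +1.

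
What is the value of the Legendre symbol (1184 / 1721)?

Pull out 2^5: since 1721 ≡ 1 (mod 8), (2/1721) = +1, so (2/1721)^5 = +1.
Reciprocity: 37 ≡ 1 and 1721 ≡ 1 (mod 4), so (37/1721) = +(1721/37).
Reduce top mod 37: now compute (19/37).
Reciprocity: 19 ≡ 3 and 37 ≡ 1 (mod 4), so (19/37) = +(37/19).
Reduce top mod 19: now compute (18/19).
Pull out 2: since 19 ≡ 3 (mod 8), (2/19) = -1.
Reciprocity: 9 ≡ 1 and 19 ≡ 3 (mod 4), so (9/19) = +(19/9).
Reduce top mod 9: now compute (1/9).
Reached (1/9) = 1. Collecting the sign flips along the way, the symbol is -1.

-1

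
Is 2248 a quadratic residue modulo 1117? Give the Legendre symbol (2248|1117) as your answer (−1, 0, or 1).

First reduce: 2248 ≡ 14 (mod 1117).
Pull out 2: since 1117 ≡ 5 (mod 8), (2/1117) = -1.
Reciprocity: 7 ≡ 3 and 1117 ≡ 1 (mod 4), so (7/1117) = +(1117/7).
Reduce top mod 7: now compute (4/7).
Pull out 2^2: since 7 ≡ 7 (mod 8), (2/7) = +1, so (2/7)^2 = +1.
Reached (1/7) = 1. Collecting the sign flips along the way, the symbol is -1.

-1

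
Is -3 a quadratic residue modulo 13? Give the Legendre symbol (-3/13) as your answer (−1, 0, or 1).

First reduce: -3 ≡ 10 (mod 13).
Pull out 2: since 13 ≡ 5 (mod 8), (2/13) = -1.
Reciprocity: 5 ≡ 1 and 13 ≡ 1 (mod 4), so (5/13) = +(13/5).
Reduce top mod 5: now compute (3/5).
Reciprocity: 3 ≡ 3 and 5 ≡ 1 (mod 4), so (3/5) = +(5/3).
Reduce top mod 3: now compute (2/3).
Pull out 2: since 3 ≡ 3 (mod 8), (2/3) = -1.
Reached (1/3) = 1. Collecting the sign flips along the way, the symbol is +1.

1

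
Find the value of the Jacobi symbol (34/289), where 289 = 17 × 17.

Pull out 2: since 289 ≡ 1 (mod 8), (2/289) = +1.
Reciprocity: 17 ≡ 1 and 289 ≡ 1 (mod 4), so (17/289) = +(289/17).
Reduce top mod 17: now compute (0/17).
Top reduces to 0: gcd > 1, so the symbol is 0.

0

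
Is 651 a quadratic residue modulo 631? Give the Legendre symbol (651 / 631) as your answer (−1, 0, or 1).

First reduce: 651 ≡ 20 (mod 631).
Pull out 2^2: since 631 ≡ 7 (mod 8), (2/631) = +1, so (2/631)^2 = +1.
Reciprocity: 5 ≡ 1 and 631 ≡ 3 (mod 4), so (5/631) = +(631/5).
Reduce top mod 5: now compute (1/5).
Reached (1/5) = 1. Collecting the sign flips along the way, the symbol is +1.

1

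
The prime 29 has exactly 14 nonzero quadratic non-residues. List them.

2 3 8 10 11 12 14 15 17 18 19 21 26 27

Square k = 1,…,14 (k and 29−k give the same square):
1²=1, 2²=4, 3²=9, 4²=16, 5²=25, 6²≡7, 7²≡20, 8²≡6, 9²≡23, 10²≡13, 11²≡5, 12²≡28, 13²≡24, 14²≡22 (mod 29).
The residues are {1, 4, 5, 6, 7, 9, 13, 16, 20, 22, 23, 24, 25, 28}; the non-residues are the remaining 14 nonzero classes.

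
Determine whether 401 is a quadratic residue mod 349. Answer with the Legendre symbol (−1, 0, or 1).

First reduce: 401 ≡ 52 (mod 349).
Pull out 2^2: since 349 ≡ 5 (mod 8), (2/349) = -1, so (2/349)^2 = +1.
Reciprocity: 13 ≡ 1 and 349 ≡ 1 (mod 4), so (13/349) = +(349/13).
Reduce top mod 13: now compute (11/13).
Reciprocity: 11 ≡ 3 and 13 ≡ 1 (mod 4), so (11/13) = +(13/11).
Reduce top mod 11: now compute (2/11).
Pull out 2: since 11 ≡ 3 (mod 8), (2/11) = -1.
Reached (1/11) = 1. Collecting the sign flips along the way, the symbol is -1.

-1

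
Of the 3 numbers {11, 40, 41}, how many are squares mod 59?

1

(11/59) = -1 → non-residue.
(40/59) = -1 → non-residue.
(41/59) = +1 → QR.
Total quadratic residues among the 3: 1.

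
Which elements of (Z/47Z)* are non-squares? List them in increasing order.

Square k = 1,…,23 (k and 47−k give the same square):
1²=1, 2²=4, 3²=9, 4²=16, 5²=25, 6²=36, 7²≡2, 8²≡17, 9²≡34, 10²≡6, 11²≡27, 12²≡3, 13²≡28, 14²≡8, 15²≡37, 16²≡21, 17²≡7, 18²≡42, 19²≡32, 20²≡24, 21²≡18, 22²≡14, 23²≡12 (mod 47).
The residues are {1, 2, 3, 4, 6, 7, 8, 9, 12, 14, 16, 17, 18, 21, 24, 25, 27, 28, 32, 34, 36, 37, 42}; the non-residues are the remaining 23 nonzero classes.

5, 10, 11, 13, 15, 19, 20, 22, 23, 26, 29, 30, 31, 33, 35, 38, 39, 40, 41, 43, 44, 45, 46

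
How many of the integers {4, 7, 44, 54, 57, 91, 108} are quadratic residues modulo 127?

(4/127) = +1 → QR.
(7/127) = -1 → non-residue.
(44/127) = +1 → QR.
(54/127) = -1 → non-residue.
(57/127) = -1 → non-residue.
(91/127) = -1 → non-residue.
(108/127) = -1 → non-residue.
Total quadratic residues among the 7: 2.

2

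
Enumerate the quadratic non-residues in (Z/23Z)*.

Square k = 1,…,11 (k and 23−k give the same square):
1²=1, 2²=4, 3²=9, 4²=16, 5²≡2, 6²≡13, 7²≡3, 8²≡18, 9²≡12, 10²≡8, 11²≡6 (mod 23).
The residues are {1, 2, 3, 4, 6, 8, 9, 12, 13, 16, 18}; the non-residues are the remaining 11 nonzero classes.

5, 7, 10, 11, 14, 15, 17, 19, 20, 21, 22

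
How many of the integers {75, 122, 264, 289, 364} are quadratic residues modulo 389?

(75/389) = -1 → non-residue.
(122/389) = +1 → QR.
(264/389) = +1 → QR.
(289/389) = +1 → QR.
(364/389) = +1 → QR.
Total quadratic residues among the 5: 4.

4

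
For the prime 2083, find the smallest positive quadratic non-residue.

2

(2/2083) = −1, so 2 is the smallest positive non-residue mod 2083.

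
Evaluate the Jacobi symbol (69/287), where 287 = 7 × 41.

1

Reciprocity: 69 ≡ 1 and 287 ≡ 3 (mod 4), so (69/287) = +(287/69).
Reduce top mod 69: now compute (11/69).
Reciprocity: 11 ≡ 3 and 69 ≡ 1 (mod 4), so (11/69) = +(69/11).
Reduce top mod 11: now compute (3/11).
Reciprocity: 3 ≡ 3 and 11 ≡ 3 (mod 4), so (3/11) = −(11/3).
Reduce top mod 3: now compute (2/3).
Pull out 2: since 3 ≡ 3 (mod 8), (2/3) = -1.
Reached (1/3) = 1. Collecting the sign flips along the way, the symbol is +1.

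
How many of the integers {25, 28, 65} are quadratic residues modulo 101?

2

(25/101) = +1 → QR.
(28/101) = -1 → non-residue.
(65/101) = +1 → QR.
Total quadratic residues among the 3: 2.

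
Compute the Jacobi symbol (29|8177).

Reciprocity: 29 ≡ 1 and 8177 ≡ 1 (mod 4), so (29/8177) = +(8177/29).
Reduce top mod 29: now compute (28/29).
Pull out 2^2: since 29 ≡ 5 (mod 8), (2/29) = -1, so (2/29)^2 = +1.
Reciprocity: 7 ≡ 3 and 29 ≡ 1 (mod 4), so (7/29) = +(29/7).
Reduce top mod 7: now compute (1/7).
Reached (1/7) = 1. Collecting the sign flips along the way, the symbol is +1.

1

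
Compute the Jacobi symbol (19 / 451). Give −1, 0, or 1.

1

Reciprocity: 19 ≡ 3 and 451 ≡ 3 (mod 4), so (19/451) = −(451/19).
Reduce top mod 19: now compute (14/19).
Pull out 2: since 19 ≡ 3 (mod 8), (2/19) = -1.
Reciprocity: 7 ≡ 3 and 19 ≡ 3 (mod 4), so (7/19) = −(19/7).
Reduce top mod 7: now compute (5/7).
Reciprocity: 5 ≡ 1 and 7 ≡ 3 (mod 4), so (5/7) = +(7/5).
Reduce top mod 5: now compute (2/5).
Pull out 2: since 5 ≡ 5 (mod 8), (2/5) = -1.
Reached (1/5) = 1. Collecting the sign flips along the way, the symbol is +1.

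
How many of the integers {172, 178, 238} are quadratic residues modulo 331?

2

(172/331) = +1 → QR.
(178/331) = -1 → non-residue.
(238/331) = +1 → QR.
Total quadratic residues among the 3: 2.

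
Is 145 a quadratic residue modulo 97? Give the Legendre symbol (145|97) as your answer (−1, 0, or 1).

1

First reduce: 145 ≡ 48 (mod 97).
Pull out 2^4: since 97 ≡ 1 (mod 8), (2/97) = +1, so (2/97)^4 = +1.
Reciprocity: 3 ≡ 3 and 97 ≡ 1 (mod 4), so (3/97) = +(97/3).
Reduce top mod 3: now compute (1/3).
Reached (1/3) = 1. Collecting the sign flips along the way, the symbol is +1.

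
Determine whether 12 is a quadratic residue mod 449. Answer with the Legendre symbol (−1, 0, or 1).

-1

Euler's criterion: (12/449) ≡ 12^224 (mod 449).
12^2 ≡ 144 (mod 449)
12^4 ≡ 82 (mod 449)
12^8 ≡ 438 (mod 449)
12^16 ≡ 121 (mod 449)
12^32 ≡ 273 (mod 449)
12^64 ≡ 444 (mod 449)
12^128 ≡ 25 (mod 449)
12^224 = 12^(128+64+32) ≡ 448 (mod 449).
Result is 448 ≡ −1, so (12/449) = −1.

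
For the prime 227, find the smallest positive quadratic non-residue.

(2/227) = −1, so 2 is the smallest positive non-residue mod 227.

2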